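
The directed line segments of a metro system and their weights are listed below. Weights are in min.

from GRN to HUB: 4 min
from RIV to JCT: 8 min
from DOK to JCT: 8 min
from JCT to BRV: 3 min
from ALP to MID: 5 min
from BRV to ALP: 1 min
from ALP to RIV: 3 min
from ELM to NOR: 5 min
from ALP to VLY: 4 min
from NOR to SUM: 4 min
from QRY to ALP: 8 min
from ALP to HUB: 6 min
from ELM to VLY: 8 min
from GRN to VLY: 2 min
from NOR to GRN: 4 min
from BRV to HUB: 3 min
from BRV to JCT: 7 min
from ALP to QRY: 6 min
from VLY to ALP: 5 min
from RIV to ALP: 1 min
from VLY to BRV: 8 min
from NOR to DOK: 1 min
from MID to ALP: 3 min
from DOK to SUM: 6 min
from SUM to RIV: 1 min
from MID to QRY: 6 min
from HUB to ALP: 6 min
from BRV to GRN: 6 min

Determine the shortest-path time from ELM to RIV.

10 min

Candidate routes:
ELM - NOR - SUM - RIV: 5+4+1 = 10
ELM - NOR - GRN - VLY - ALP - RIV: 5+4+2+5+3 = 19
ELM - VLY - ALP - RIV: 8+5+3 = 16
ELM - NOR - DOK - SUM - RIV: 5+1+6+1 = 13
Cheapest is ELM - NOR - SUM - RIV at 10 min.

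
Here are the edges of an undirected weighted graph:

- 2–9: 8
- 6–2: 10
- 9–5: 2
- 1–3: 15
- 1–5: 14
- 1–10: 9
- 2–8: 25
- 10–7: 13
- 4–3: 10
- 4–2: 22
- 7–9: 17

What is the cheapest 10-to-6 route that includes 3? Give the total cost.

Best 10 to 3: 10–1–3 costing 24
Best 3 to 6: 3–4–2–6 costing 42
Total via 3: 24 + 42 = 66.

66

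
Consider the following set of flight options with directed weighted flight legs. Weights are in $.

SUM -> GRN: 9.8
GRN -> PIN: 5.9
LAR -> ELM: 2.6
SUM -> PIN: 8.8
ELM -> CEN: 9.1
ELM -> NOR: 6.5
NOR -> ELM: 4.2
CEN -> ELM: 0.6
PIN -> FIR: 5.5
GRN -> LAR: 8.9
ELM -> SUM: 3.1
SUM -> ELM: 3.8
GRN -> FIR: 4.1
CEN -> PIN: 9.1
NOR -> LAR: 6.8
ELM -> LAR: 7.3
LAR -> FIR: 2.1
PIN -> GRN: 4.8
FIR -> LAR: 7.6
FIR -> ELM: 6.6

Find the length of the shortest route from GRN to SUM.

$13.8

Compare a few routes:
GRN - FIR - LAR - ELM - SUM: 4.1+7.6+2.6+3.1 = 17.4
GRN - LAR - ELM - SUM: 8.9+2.6+3.1 = 14.6
GRN - FIR - ELM - SUM: 4.1+6.6+3.1 = 13.8
The minimum is $13.8 via GRN - FIR - ELM - SUM.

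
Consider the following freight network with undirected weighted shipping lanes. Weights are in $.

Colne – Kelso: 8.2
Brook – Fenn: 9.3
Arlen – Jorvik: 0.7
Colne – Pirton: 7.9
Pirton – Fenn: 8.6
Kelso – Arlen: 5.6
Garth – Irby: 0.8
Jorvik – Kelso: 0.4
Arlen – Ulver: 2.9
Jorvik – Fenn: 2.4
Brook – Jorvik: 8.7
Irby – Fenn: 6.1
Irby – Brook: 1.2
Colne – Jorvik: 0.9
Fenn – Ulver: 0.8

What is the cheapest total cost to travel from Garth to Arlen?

$10

Compare a few routes:
Garth–Irby–Fenn–Ulver–Arlen: 0.8+6.1+0.8+2.9 = 10.6
Garth–Irby–Fenn–Jorvik–Arlen: 0.8+6.1+2.4+0.7 = 10
Cheapest is Garth–Irby–Fenn–Jorvik–Arlen at $10.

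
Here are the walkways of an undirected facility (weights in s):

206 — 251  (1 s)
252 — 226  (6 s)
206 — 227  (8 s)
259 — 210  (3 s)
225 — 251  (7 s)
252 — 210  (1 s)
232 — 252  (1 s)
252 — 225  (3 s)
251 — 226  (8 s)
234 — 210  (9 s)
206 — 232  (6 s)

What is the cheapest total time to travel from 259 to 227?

Shortest distances from 259:
259: 0
210: 3  (via 259)
252: 4  (via 210)
232: 5  (via 252)
225: 7  (via 252)
226: 10  (via 252)
206: 11  (via 232)
251: 12  (via 206)
234: 12  (via 210)
227: 19  (via 206)
Shortest route: 259–210–252–232–206–227 = 19 s.

19 s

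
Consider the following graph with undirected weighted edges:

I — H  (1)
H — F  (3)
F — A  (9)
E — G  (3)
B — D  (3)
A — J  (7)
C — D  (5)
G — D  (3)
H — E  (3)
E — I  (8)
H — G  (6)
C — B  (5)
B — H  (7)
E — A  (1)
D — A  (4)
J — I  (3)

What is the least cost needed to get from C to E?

10

Enumerating some paths:
C–B–D–A–E: 5+3+4+1 = 13
C–B–D–G–E: 5+3+3+3 = 14
C–D–A–E: 5+4+1 = 10
C–D–G–E: 5+3+3 = 11
The minimum is 10 via C–D–A–E.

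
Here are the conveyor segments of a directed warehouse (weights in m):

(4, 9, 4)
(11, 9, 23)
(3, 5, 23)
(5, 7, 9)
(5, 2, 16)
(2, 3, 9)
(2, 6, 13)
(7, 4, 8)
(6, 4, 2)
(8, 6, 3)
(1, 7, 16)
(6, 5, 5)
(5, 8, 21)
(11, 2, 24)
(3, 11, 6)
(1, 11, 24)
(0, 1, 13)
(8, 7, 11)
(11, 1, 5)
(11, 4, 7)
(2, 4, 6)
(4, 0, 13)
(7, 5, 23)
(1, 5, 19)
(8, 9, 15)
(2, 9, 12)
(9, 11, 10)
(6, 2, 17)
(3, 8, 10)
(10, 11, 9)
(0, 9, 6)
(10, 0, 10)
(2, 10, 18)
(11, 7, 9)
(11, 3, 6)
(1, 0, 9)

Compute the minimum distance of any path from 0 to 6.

Enumerating some paths:
0 → 1 → 11 → 3 → 8 → 6: 13+24+6+10+3 = 56
0 → 9 → 11 → 3 → 8 → 6: 6+10+6+10+3 = 35
0 → 9 → 11 → 2 → 6: 6+10+24+13 = 53
0 → 1 → 5 → 8 → 6: 13+19+21+3 = 56
Cheapest is 0 → 9 → 11 → 3 → 8 → 6 at 35 m.

35 m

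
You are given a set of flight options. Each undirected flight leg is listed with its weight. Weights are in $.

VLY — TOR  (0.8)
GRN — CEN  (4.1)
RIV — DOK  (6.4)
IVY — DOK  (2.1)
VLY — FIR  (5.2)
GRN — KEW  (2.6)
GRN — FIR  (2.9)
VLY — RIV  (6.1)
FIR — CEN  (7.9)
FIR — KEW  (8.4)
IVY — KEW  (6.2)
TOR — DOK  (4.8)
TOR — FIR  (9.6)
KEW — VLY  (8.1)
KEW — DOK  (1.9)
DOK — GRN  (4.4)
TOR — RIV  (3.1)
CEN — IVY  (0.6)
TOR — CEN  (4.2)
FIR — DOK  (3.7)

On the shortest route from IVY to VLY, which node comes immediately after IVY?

Compare a few routes:
IVY → DOK → TOR → VLY: 2.1+4.8+0.8 = 7.7
IVY → CEN → TOR → VLY: 0.6+4.2+0.8 = 5.6
IVY → DOK → FIR → VLY: 2.1+3.7+5.2 = 11
The minimum is $5.6 via IVY → CEN → TOR → VLY.
So from IVY the first move is to CEN.

CEN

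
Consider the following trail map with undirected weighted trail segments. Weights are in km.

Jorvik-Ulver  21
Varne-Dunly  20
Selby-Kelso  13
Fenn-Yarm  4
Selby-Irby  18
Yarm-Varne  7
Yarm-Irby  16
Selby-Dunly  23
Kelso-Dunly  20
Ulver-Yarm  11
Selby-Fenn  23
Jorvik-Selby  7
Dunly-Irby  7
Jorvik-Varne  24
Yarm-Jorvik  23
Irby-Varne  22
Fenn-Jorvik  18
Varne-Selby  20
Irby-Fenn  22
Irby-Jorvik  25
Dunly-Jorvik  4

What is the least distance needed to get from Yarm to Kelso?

40 km

Shortest distances from Yarm:
Yarm: 0
Fenn: 4  (via Yarm)
Varne: 7  (via Yarm)
Ulver: 11  (via Yarm)
Irby: 16  (via Yarm)
Jorvik: 22  (via Fenn)
Dunly: 23  (via Irby)
Selby: 27  (via Fenn)
Kelso: 40  (via Selby)
Shortest route: Yarm → Fenn → Selby → Kelso = 40 km.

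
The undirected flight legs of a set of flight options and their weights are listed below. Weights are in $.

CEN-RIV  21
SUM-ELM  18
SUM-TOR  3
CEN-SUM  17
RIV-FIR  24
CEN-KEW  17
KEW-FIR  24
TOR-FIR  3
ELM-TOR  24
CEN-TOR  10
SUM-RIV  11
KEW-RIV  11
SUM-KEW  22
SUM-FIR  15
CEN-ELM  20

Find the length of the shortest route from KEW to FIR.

$24

Shortest distances from KEW:
KEW: 0
RIV: 11  (via KEW)
CEN: 17  (via KEW)
SUM: 22  (via KEW)
FIR: 24  (via KEW)
Shortest route: KEW → FIR = $24.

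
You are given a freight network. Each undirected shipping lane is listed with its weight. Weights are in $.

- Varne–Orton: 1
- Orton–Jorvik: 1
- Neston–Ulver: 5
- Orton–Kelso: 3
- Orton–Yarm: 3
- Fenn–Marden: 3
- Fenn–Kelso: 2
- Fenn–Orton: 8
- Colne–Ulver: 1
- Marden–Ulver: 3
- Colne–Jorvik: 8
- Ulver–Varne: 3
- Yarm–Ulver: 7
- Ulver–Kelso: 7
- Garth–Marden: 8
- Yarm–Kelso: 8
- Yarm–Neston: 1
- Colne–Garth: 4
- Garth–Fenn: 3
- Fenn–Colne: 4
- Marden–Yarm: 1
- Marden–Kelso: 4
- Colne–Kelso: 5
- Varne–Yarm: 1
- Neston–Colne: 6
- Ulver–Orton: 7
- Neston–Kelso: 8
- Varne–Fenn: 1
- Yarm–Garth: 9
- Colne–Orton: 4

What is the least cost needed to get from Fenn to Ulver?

$4

Running Dijkstra from Fenn:
Fenn: 0
Varne: 1  (via Fenn)
Orton: 2  (via Varne)
Kelso: 2  (via Fenn)
Yarm: 2  (via Varne)
Neston: 3  (via Yarm)
Garth: 3  (via Fenn)
Marden: 3  (via Fenn)
Jorvik: 3  (via Orton)
Colne: 4  (via Fenn)
Ulver: 4  (via Varne)
Shortest route: Fenn–Varne–Ulver = $4.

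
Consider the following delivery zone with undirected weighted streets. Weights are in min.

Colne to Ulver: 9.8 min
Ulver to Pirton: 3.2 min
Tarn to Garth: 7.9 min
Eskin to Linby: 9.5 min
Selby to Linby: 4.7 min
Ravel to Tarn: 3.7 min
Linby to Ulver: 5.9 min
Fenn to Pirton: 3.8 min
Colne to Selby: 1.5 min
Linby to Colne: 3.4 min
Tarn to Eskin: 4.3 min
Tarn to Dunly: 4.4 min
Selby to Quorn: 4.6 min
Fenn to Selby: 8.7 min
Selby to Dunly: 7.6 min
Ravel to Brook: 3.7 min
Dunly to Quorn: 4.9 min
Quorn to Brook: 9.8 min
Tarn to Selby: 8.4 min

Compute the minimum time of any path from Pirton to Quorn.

Settle nodes by increasing distance from Pirton:
Pirton: 0
Ulver: 3.2  (via Pirton)
Fenn: 3.8  (via Pirton)
Linby: 9.1  (via Ulver)
Selby: 12.5  (via Fenn)
Colne: 12.5  (via Linby)
Quorn: 17.1  (via Selby)
Shortest route: Pirton–Fenn–Selby–Quorn = 17.1 min.

17.1 min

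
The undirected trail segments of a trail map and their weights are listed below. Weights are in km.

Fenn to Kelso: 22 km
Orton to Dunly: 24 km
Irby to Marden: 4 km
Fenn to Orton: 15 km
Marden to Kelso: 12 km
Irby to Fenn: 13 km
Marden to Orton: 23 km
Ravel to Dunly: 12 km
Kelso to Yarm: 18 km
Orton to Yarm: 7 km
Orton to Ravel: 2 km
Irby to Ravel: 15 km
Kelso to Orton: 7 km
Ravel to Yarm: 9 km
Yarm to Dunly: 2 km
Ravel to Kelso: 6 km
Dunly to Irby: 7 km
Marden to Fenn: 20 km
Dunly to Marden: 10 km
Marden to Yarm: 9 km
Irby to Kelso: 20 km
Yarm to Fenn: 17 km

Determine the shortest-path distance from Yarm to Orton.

Settle nodes by increasing distance from Yarm:
Yarm: 0
Dunly: 2  (via Yarm)
Orton: 7  (via Yarm)
Shortest route: Yarm → Orton = 7 km.

7 km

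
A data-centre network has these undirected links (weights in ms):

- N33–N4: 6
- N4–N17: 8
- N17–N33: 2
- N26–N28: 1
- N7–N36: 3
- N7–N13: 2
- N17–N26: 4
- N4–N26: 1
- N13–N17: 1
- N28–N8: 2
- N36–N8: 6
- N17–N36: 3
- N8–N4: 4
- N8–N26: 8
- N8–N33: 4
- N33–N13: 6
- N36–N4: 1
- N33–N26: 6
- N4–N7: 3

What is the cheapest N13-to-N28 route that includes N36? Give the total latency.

7 ms

Best N13 to N36: N13 → N17 → N36 costing 4
Shortest N36→N28: N36 → N4 → N26 → N28 = 3
Total via N36: 4 + 3 = 7 ms.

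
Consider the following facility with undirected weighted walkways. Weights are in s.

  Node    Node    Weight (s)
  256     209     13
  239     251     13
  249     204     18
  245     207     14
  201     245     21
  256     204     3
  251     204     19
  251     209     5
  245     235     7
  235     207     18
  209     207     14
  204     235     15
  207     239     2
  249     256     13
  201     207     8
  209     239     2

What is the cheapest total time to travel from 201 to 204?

28 s

Shortest distances from 201:
201: 0
207: 8  (via 201)
239: 10  (via 207)
209: 12  (via 239)
251: 17  (via 209)
245: 21  (via 201)
256: 25  (via 209)
235: 26  (via 207)
204: 28  (via 256)
Shortest route: 201–207–239–209–256–204 = 28 s.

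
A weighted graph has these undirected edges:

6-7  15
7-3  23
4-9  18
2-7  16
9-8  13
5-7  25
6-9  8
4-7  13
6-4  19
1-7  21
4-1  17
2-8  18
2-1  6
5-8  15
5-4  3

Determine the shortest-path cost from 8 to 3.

Compare a few routes:
8 → 5 → 4 → 7 → 3: 15+3+13+23 = 54
8 → 2 → 7 → 3: 18+16+23 = 57
The minimum is 54 via 8 → 5 → 4 → 7 → 3.

54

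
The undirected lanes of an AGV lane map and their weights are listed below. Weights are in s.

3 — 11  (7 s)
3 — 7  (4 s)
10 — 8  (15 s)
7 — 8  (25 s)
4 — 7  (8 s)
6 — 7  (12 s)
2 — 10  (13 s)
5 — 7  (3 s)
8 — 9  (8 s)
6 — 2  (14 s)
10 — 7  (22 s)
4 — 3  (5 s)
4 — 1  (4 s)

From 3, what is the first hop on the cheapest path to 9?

Enumerating some paths:
3 - 4 - 7 - 10 - 8 - 9: 5+8+22+15+8 = 58
3 - 4 - 7 - 8 - 9: 5+8+25+8 = 46
3 - 7 - 8 - 9: 4+25+8 = 37
3 - 7 - 10 - 8 - 9: 4+22+15+8 = 49
Cheapest is 3 - 7 - 8 - 9 at 37 s.
So from 3 the first move is to 7.

7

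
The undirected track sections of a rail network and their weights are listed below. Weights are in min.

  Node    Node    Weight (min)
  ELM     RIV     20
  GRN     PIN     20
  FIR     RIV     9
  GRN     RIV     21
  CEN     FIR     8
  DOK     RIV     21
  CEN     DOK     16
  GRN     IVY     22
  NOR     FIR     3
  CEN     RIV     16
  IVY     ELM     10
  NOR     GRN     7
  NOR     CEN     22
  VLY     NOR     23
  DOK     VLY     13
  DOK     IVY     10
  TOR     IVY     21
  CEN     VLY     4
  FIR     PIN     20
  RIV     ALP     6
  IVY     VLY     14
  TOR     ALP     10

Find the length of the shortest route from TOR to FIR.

25 min

Candidate routes:
TOR - ALP - RIV - GRN - NOR - FIR: 10+6+21+7+3 = 47
TOR - ALP - RIV - FIR: 10+6+9 = 25
TOR - ALP - RIV - CEN - FIR: 10+6+16+8 = 40
The minimum is 25 min via TOR - ALP - RIV - FIR.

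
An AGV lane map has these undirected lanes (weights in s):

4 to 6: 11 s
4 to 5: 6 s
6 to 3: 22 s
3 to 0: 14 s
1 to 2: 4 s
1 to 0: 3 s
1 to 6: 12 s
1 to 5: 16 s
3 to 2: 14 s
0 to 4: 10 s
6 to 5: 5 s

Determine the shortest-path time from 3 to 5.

Enumerating some paths:
3 - 0 - 4 - 5: 14+10+6 = 30
3 - 6 - 5: 22+5 = 27
Cheapest is 3 - 6 - 5 at 27 s.

27 s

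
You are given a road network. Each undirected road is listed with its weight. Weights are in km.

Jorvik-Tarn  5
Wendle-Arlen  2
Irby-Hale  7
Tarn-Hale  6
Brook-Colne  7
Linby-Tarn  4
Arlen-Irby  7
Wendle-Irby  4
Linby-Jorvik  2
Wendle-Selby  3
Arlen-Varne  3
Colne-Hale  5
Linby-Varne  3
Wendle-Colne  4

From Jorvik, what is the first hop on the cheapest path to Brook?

Enumerating some paths:
Jorvik - Linby - Varne - Arlen - Wendle - Colne - Brook: 2+3+3+2+4+7 = 21
Jorvik - Tarn - Hale - Colne - Brook: 5+6+5+7 = 23
The minimum is 21 km via Jorvik - Linby - Varne - Arlen - Wendle - Colne - Brook.
So from Jorvik the first move is to Linby.

Linby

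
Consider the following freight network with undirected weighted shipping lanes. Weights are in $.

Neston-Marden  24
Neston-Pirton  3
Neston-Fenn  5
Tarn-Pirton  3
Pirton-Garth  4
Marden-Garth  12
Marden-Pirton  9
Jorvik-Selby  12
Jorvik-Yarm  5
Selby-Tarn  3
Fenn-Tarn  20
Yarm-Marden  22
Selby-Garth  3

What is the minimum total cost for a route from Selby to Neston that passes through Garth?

$10

Shortest Selby→Garth: Selby → Garth = 3
Shortest Garth→Neston: Garth → Pirton → Neston = 7
Total via Garth: 3 + 7 = $10.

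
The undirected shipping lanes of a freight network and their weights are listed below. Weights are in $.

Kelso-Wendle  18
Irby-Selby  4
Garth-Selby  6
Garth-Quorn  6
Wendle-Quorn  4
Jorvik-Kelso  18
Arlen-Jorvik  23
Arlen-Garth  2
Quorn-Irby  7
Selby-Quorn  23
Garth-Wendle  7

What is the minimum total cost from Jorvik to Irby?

Compare a few routes:
Jorvik → Arlen → Garth → Quorn → Irby: 23+2+6+7 = 38
Jorvik → Arlen → Garth → Selby → Irby: 23+2+6+4 = 35
The minimum is $35 via Jorvik → Arlen → Garth → Selby → Irby.

$35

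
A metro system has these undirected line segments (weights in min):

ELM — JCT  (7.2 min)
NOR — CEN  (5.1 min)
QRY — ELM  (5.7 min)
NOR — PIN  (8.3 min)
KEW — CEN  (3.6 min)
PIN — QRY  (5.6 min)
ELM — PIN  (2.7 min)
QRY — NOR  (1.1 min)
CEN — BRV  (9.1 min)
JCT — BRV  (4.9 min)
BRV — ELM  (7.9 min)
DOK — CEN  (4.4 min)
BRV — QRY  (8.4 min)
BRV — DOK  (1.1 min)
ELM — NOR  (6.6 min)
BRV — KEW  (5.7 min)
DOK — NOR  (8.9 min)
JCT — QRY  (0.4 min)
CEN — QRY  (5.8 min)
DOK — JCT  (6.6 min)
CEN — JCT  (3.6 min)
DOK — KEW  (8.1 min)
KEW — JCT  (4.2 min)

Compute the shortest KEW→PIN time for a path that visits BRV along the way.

Best KEW to BRV: KEW–BRV costing 5.7
Shortest BRV→PIN: BRV–ELM–PIN = 10.6
Total via BRV: 5.7 + 10.6 = 16.3 min.

16.3 min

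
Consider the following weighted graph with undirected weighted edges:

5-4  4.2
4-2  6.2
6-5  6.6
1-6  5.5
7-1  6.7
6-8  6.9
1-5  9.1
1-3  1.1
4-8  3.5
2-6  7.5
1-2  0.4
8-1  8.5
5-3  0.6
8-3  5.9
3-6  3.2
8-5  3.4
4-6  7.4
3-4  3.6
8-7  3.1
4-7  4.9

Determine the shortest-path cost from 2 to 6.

4.7

Enumerating some paths:
2 → 1 → 6: 0.4+5.5 = 5.9
2 → 1 → 3 → 6: 0.4+1.1+3.2 = 4.7
The minimum is 4.7 via 2 → 1 → 3 → 6.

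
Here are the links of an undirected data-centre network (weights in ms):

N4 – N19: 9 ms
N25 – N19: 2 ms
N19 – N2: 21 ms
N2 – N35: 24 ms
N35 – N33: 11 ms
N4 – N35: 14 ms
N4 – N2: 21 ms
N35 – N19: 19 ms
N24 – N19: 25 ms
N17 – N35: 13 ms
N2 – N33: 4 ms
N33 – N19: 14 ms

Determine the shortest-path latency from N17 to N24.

57 ms

Compare a few routes:
N17–N35–N19–N24: 13+19+25 = 57
N17–N35–N4–N19–N24: 13+14+9+25 = 61
The minimum is 57 ms via N17–N35–N19–N24.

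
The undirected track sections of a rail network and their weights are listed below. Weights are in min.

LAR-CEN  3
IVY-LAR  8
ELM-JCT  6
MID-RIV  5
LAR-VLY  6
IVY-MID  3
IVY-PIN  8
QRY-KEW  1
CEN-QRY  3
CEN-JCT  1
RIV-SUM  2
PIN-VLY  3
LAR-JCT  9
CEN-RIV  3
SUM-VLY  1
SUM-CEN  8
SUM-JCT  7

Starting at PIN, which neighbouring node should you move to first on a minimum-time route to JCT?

Compare a few routes:
PIN - VLY - LAR - CEN - JCT: 3+6+3+1 = 13
PIN - VLY - SUM - JCT: 3+1+7 = 11
PIN - VLY - SUM - CEN - JCT: 3+1+8+1 = 13
PIN - VLY - SUM - RIV - CEN - JCT: 3+1+2+3+1 = 10
Cheapest is PIN - VLY - SUM - RIV - CEN - JCT at 10 min.
So from PIN the first move is to VLY.

VLY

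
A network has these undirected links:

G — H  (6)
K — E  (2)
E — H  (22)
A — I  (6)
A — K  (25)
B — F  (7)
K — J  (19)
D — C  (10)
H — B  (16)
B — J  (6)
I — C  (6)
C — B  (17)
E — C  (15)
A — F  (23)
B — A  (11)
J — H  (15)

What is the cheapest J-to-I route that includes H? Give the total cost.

48

Best J to H: J–H costing 15
Best H to I: H–B–A–I costing 33
Total via H: 15 + 33 = 48.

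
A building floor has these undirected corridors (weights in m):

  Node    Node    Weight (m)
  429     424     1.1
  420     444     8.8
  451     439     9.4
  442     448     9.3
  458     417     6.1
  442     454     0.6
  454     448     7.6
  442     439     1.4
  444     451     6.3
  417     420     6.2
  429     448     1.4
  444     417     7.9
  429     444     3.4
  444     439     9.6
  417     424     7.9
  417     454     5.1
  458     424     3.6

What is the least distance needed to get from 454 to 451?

Settle nodes by increasing distance from 454:
454: 0
442: 0.6  (via 454)
439: 2  (via 442)
417: 5.1  (via 454)
448: 7.6  (via 454)
429: 9  (via 448)
424: 10.1  (via 429)
458: 11.2  (via 417)
420: 11.3  (via 417)
451: 11.4  (via 439)
Shortest route: 454–442–439–451 = 11.4 m.

11.4 m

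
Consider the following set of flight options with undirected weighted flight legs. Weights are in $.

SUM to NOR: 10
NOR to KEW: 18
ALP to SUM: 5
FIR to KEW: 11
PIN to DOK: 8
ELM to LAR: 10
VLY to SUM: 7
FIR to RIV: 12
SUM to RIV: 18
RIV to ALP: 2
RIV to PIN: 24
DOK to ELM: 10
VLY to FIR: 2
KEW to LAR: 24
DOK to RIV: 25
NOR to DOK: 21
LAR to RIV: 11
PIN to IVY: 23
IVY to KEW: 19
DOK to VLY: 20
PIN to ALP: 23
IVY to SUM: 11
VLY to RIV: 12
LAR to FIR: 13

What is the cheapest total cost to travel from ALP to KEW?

Settle nodes by increasing distance from ALP:
ALP: 0
RIV: 2  (via ALP)
SUM: 5  (via ALP)
VLY: 12  (via SUM)
LAR: 13  (via RIV)
FIR: 14  (via RIV)
NOR: 15  (via SUM)
IVY: 16  (via SUM)
PIN: 23  (via ALP)
ELM: 23  (via LAR)
KEW: 25  (via FIR)
Shortest route: ALP–RIV–FIR–KEW = $25.

$25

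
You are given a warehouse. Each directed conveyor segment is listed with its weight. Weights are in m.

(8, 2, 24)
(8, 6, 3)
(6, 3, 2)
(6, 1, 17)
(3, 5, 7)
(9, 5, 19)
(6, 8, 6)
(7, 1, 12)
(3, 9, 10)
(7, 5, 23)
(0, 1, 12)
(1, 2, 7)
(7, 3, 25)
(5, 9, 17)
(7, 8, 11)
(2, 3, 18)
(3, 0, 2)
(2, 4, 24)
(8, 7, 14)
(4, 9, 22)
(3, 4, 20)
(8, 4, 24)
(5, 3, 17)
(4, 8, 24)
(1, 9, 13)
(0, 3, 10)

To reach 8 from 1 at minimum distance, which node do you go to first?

2

Candidate routes:
1–2–3–4–8: 7+18+20+24 = 69
1–9–5–3–4–8: 13+19+17+20+24 = 93
1–2–4–8: 7+24+24 = 55
Cheapest is 1–2–4–8 at 55 m.
So from 1 the first move is to 2.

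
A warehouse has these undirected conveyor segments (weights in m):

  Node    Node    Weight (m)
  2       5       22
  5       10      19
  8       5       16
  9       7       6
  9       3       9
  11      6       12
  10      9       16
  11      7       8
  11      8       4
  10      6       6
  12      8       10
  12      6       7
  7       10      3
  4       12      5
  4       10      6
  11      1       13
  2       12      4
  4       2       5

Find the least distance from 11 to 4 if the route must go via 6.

Shortest 11→6: 11–6 = 12
Shortest 6→4: 6–10–4 = 12
Total via 6: 12 + 12 = 24 m.

24 m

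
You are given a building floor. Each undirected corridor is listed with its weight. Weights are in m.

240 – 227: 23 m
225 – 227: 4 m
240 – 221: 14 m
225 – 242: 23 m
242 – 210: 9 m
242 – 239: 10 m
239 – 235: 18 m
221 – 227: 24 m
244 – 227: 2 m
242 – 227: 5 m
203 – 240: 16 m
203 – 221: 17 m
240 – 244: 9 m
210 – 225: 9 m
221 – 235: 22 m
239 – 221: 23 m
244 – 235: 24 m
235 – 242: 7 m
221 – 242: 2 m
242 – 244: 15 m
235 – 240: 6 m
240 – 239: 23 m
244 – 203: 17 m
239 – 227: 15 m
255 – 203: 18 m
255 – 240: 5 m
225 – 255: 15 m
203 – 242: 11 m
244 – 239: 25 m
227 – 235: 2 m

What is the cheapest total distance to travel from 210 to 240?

Compare a few routes:
210–225–227–235–240: 9+4+2+6 = 21
210–242–235–240: 9+7+6 = 22
210–242–227–235–240: 9+5+2+6 = 22
Cheapest is 210–225–227–235–240 at 21 m.

21 m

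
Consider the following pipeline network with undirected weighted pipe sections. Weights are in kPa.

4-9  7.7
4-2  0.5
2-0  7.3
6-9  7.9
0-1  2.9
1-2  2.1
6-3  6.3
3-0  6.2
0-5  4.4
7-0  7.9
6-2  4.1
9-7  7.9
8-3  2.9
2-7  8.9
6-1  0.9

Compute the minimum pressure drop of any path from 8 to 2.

Candidate routes:
8 → 3 → 6 → 1 → 2: 2.9+6.3+0.9+2.1 = 12.2
8 → 3 → 6 → 2: 2.9+6.3+4.1 = 13.3
8 → 3 → 0 → 2: 2.9+6.2+7.3 = 16.4
8 → 3 → 0 → 1 → 2: 2.9+6.2+2.9+2.1 = 14.1
Cheapest is 8 → 3 → 6 → 1 → 2 at 12.2 kPa.

12.2 kPa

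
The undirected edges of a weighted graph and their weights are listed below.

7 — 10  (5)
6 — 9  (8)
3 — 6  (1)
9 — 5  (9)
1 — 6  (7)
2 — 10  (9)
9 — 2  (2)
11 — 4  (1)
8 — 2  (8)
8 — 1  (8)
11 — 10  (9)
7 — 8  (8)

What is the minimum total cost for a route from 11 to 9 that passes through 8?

32

Shortest 11→8: 11–10–7–8 = 22
Best 8 to 9: 8–2–9 costing 10
Total via 8: 22 + 10 = 32.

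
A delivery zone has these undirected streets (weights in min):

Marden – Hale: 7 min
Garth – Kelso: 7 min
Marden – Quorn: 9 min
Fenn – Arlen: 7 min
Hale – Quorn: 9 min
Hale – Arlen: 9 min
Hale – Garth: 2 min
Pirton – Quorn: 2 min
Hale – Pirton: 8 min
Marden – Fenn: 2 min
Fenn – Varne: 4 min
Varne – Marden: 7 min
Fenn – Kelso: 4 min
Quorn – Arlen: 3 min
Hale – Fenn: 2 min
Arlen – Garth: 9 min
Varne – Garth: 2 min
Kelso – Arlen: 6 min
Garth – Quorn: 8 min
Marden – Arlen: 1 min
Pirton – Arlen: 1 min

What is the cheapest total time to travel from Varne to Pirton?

Candidate routes:
Varne → Fenn → Marden → Arlen → Pirton: 4+2+1+1 = 8
Varne → Garth → Hale → Fenn → Marden → Arlen → Pirton: 2+2+2+2+1+1 = 10
Varne → Garth → Arlen → Pirton: 2+9+1 = 12
Varne → Marden → Arlen → Pirton: 7+1+1 = 9
The minimum is 8 min via Varne → Fenn → Marden → Arlen → Pirton.

8 min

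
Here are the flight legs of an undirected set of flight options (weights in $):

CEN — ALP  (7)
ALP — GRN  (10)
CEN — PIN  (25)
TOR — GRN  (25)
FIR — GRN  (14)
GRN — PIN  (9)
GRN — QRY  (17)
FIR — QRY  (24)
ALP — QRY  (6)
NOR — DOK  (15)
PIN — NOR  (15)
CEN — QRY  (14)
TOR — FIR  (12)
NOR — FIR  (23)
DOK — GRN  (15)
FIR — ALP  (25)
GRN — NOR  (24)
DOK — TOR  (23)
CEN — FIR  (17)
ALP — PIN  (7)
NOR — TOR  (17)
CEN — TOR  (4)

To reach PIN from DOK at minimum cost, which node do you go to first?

Candidate routes:
DOK–GRN–PIN: 15+9 = 24
DOK–NOR–PIN: 15+15 = 30
DOK–GRN–ALP–PIN: 15+10+7 = 32
The minimum is $24 via DOK–GRN–PIN.
So from DOK the first move is to GRN.

GRN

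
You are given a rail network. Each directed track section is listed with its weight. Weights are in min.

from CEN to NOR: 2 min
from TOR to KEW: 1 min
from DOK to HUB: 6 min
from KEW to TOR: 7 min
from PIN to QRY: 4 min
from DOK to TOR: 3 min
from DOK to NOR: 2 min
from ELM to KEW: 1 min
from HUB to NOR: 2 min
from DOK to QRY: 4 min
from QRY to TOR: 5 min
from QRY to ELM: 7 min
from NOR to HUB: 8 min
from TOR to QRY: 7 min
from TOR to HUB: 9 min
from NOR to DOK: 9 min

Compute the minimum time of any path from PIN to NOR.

Compare a few routes:
PIN - QRY - ELM - KEW - TOR - HUB - NOR: 4+7+1+7+9+2 = 30
PIN - QRY - TOR - HUB - NOR: 4+5+9+2 = 20
Cheapest is PIN - QRY - TOR - HUB - NOR at 20 min.

20 min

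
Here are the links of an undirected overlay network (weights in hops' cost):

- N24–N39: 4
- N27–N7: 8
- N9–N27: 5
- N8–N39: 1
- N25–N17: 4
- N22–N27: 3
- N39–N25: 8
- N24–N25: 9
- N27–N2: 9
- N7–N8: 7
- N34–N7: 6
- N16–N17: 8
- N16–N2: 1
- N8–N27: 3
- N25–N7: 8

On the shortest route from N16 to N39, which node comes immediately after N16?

N2

Enumerating some paths:
N16 → N17 → N25 → N24 → N39: 8+4+9+4 = 25
N16 → N17 → N25 → N39: 8+4+8 = 20
N16 → N2 → N27 → N7 → N8 → N39: 1+9+8+7+1 = 26
N16 → N2 → N27 → N8 → N39: 1+9+3+1 = 14
Cheapest is N16 → N2 → N27 → N8 → N39 at 14 hops' cost.
So from N16 the first move is to N2.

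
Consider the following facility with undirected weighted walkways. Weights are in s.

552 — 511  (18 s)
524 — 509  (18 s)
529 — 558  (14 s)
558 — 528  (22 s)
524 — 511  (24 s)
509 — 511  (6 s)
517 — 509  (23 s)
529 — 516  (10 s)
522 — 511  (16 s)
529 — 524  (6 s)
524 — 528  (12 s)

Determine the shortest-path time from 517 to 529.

47 s

Settle nodes by increasing distance from 517:
517: 0
509: 23  (via 517)
511: 29  (via 509)
524: 41  (via 509)
522: 45  (via 511)
552: 47  (via 511)
529: 47  (via 524)
Shortest route: 517–509–524–529 = 47 s.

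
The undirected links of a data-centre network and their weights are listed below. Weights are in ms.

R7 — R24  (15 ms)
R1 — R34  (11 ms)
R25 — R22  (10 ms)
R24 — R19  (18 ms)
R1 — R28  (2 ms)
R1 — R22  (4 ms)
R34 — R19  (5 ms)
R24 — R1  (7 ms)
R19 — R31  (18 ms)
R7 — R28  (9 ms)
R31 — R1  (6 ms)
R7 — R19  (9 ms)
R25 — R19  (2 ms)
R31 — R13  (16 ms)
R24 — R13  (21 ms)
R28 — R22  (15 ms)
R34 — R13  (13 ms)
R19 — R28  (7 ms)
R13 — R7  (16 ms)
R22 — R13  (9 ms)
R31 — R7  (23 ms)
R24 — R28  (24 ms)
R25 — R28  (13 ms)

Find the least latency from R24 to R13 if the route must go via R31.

29 ms

Shortest R24→R31: R24–R1–R31 = 13
Best R31 to R13: R31–R13 costing 16
Total via R31: 13 + 16 = 29 ms.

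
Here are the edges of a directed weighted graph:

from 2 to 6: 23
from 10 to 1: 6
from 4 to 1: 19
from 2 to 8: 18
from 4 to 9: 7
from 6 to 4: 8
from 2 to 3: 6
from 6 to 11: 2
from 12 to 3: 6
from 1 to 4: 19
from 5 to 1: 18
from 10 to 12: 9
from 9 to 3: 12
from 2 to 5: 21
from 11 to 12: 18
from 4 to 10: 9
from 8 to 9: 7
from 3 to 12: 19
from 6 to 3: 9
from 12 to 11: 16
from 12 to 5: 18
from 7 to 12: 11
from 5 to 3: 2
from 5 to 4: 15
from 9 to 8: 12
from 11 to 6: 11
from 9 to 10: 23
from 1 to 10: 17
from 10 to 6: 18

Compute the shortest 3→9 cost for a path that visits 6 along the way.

Best 3 to 6: 3 → 12 → 11 → 6 costing 46
Shortest 6→9: 6 → 4 → 9 = 15
Total via 6: 46 + 15 = 61.

61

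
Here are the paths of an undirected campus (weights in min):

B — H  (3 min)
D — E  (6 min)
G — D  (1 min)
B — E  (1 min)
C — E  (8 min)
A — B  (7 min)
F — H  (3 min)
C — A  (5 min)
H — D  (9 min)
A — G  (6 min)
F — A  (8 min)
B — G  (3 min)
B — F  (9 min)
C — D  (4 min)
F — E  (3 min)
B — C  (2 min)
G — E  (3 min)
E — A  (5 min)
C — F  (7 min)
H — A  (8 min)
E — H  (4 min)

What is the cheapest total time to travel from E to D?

Enumerating some paths:
E → B → C → D: 1+2+4 = 7
E → D: 6 = 6
E → B → G → D: 1+3+1 = 5
E → G → D: 3+1 = 4
Cheapest is E → G → D at 4 min.

4 min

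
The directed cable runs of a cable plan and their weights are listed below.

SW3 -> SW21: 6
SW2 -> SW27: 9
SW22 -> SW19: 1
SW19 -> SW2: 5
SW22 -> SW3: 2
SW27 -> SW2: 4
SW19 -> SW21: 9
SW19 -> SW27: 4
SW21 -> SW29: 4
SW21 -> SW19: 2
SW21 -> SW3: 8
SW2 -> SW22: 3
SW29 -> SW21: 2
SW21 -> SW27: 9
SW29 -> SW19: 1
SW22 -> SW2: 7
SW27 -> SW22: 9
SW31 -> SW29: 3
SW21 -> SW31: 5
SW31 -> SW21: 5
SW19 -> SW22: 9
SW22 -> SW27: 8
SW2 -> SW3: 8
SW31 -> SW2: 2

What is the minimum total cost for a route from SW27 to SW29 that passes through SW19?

21

Shortest SW27→SW19: SW27–SW2–SW22–SW19 = 8
Best SW19 to SW29: SW19–SW21–SW29 costing 13
Total via SW19: 8 + 13 = 21.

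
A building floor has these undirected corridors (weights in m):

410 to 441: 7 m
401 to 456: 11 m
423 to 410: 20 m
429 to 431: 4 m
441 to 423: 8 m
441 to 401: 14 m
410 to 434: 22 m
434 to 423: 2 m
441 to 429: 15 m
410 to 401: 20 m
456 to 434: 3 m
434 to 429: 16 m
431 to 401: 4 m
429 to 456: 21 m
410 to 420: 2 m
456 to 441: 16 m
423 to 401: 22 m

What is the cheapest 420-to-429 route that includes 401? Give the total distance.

Shortest 420→401: 420 → 410 → 401 = 22
Shortest 401→429: 401 → 431 → 429 = 8
Total via 401: 22 + 8 = 30 m.

30 m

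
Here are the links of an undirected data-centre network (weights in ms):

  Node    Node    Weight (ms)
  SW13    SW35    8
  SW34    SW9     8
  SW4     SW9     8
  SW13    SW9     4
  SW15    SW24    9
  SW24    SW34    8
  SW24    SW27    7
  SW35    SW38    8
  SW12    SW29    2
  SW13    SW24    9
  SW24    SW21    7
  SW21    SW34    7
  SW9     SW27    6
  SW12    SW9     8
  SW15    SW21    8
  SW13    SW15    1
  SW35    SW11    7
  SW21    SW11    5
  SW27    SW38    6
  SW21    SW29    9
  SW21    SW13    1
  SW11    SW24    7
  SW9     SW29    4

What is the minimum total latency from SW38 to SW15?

17 ms

Enumerating some paths:
SW38 → SW27 → SW24 → SW21 → SW13 → SW15: 6+7+7+1+1 = 22
SW38 → SW35 → SW11 → SW21 → SW13 → SW15: 8+7+5+1+1 = 22
SW38 → SW35 → SW13 → SW15: 8+8+1 = 17
Cheapest is SW38 → SW35 → SW13 → SW15 at 17 ms.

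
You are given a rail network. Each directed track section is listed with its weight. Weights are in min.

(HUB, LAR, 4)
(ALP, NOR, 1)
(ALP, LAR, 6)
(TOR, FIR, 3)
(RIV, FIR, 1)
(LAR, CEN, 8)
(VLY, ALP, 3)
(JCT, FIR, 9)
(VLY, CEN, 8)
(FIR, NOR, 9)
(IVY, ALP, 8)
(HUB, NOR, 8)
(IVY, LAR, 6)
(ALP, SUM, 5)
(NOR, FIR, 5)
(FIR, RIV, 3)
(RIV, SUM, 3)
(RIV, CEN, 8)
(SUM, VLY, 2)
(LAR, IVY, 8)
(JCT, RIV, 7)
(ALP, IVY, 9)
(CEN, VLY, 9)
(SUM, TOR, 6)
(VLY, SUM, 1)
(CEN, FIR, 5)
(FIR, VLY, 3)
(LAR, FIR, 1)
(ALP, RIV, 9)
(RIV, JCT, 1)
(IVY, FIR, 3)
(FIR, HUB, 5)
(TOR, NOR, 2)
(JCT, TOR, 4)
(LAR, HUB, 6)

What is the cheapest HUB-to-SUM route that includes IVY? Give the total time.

Best HUB to IVY: HUB → LAR → IVY costing 12
Shortest IVY→SUM: IVY → FIR → VLY → SUM = 7
Total via IVY: 12 + 7 = 19 min.

19 min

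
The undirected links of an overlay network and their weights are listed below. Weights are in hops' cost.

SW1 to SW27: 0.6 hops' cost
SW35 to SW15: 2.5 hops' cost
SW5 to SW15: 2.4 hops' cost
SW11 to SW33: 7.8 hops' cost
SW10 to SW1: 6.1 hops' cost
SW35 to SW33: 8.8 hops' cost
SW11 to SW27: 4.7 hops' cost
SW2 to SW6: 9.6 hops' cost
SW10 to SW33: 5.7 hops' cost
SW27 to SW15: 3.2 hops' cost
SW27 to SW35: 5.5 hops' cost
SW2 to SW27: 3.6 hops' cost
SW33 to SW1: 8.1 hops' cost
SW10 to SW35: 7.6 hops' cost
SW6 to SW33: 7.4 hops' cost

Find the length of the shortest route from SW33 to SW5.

Settle nodes by increasing distance from SW33:
SW33: 0
SW10: 5.7  (via SW33)
SW6: 7.4  (via SW33)
SW11: 7.8  (via SW33)
SW1: 8.1  (via SW33)
SW27: 8.7  (via SW1)
SW35: 8.8  (via SW33)
SW15: 11.3  (via SW35)
SW2: 12.3  (via SW27)
SW5: 13.7  (via SW15)
Shortest route: SW33–SW35–SW15–SW5 = 13.7 hops' cost.

13.7 hops' cost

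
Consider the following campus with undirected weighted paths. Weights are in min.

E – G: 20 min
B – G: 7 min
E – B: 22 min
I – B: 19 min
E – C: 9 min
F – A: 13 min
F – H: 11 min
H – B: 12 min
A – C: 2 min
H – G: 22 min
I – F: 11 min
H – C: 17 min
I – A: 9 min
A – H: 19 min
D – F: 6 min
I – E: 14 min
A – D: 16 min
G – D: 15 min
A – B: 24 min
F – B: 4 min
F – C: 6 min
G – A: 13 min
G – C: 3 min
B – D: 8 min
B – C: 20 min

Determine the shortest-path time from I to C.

Settle nodes by increasing distance from I:
I: 0
A: 9  (via I)
C: 11  (via A)
Shortest route: I–A–C = 11 min.

11 min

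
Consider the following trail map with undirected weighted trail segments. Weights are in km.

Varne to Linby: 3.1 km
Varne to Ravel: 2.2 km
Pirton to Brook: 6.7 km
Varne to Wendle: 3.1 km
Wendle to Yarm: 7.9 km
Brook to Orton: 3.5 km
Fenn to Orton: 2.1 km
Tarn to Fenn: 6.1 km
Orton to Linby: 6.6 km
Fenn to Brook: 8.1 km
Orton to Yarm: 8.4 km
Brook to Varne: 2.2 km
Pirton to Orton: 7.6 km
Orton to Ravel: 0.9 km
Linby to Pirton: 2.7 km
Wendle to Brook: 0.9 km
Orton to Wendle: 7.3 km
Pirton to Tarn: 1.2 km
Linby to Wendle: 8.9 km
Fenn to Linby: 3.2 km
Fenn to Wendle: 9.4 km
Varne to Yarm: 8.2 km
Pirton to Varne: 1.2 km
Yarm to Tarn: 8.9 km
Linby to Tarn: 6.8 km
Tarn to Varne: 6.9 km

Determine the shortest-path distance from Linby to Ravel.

5.3 km

Shortest distances from Linby:
Linby: 0
Pirton: 2.7  (via Linby)
Varne: 3.1  (via Linby)
Fenn: 3.2  (via Linby)
Tarn: 3.9  (via Pirton)
Brook: 5.3  (via Varne)
Orton: 5.3  (via Fenn)
Ravel: 5.3  (via Varne)
Shortest route: Linby → Varne → Ravel = 5.3 km.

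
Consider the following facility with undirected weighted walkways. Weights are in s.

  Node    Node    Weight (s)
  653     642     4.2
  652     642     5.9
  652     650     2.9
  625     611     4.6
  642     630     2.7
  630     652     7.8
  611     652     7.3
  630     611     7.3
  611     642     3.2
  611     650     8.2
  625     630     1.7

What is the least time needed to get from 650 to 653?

Compare a few routes:
650 - 611 - 642 - 653: 8.2+3.2+4.2 = 15.6
650 - 652 - 642 - 653: 2.9+5.9+4.2 = 13
650 - 652 - 611 - 642 - 653: 2.9+7.3+3.2+4.2 = 17.6
650 - 652 - 630 - 642 - 653: 2.9+7.8+2.7+4.2 = 17.6
Cheapest is 650 - 652 - 642 - 653 at 13 s.

13 s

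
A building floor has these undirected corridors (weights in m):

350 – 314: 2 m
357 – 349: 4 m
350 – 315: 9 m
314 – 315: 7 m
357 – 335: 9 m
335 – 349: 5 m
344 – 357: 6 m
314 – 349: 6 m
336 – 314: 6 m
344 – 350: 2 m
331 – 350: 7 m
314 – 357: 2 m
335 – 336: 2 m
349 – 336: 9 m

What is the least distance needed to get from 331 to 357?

11 m

Shortest distances from 331:
331: 0
350: 7  (via 331)
314: 9  (via 350)
344: 9  (via 350)
357: 11  (via 314)
Shortest route: 331 → 350 → 314 → 357 = 11 m.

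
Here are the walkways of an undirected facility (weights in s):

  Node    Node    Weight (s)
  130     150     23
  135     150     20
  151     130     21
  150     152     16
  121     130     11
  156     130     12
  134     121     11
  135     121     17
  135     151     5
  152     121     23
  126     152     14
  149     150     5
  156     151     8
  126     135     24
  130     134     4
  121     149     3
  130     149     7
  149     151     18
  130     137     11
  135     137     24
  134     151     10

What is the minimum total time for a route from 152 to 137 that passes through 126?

Shortest 152→126: 152–126 = 14
Best 126 to 137: 126–135–137 costing 48
Total via 126: 14 + 48 = 62 s.

62 s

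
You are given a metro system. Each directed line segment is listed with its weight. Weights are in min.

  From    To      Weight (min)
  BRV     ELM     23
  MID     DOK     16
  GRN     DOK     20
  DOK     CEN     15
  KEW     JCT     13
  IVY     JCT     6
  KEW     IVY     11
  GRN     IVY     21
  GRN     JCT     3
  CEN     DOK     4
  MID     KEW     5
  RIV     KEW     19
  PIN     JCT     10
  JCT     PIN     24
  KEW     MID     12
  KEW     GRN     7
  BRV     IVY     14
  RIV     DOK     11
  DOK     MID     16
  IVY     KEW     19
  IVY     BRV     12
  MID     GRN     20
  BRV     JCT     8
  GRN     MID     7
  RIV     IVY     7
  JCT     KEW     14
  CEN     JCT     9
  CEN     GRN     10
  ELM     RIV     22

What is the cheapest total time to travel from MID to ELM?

51 min

Enumerating some paths:
MID → KEW → GRN → IVY → BRV → ELM: 5+7+21+12+23 = 68
MID → GRN → JCT → KEW → IVY → BRV → ELM: 20+3+14+11+12+23 = 83
MID → GRN → IVY → BRV → ELM: 20+21+12+23 = 76
MID → KEW → IVY → BRV → ELM: 5+11+12+23 = 51
The minimum is 51 min via MID → KEW → IVY → BRV → ELM.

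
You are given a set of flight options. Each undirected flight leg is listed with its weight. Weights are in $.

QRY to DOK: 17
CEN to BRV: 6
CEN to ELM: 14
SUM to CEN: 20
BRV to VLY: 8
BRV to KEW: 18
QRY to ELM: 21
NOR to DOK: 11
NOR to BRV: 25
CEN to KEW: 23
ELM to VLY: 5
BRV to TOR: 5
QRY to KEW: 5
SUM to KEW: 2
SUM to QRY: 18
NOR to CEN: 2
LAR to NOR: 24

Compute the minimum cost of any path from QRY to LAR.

Candidate routes:
QRY → KEW → SUM → CEN → NOR → LAR: 5+2+20+2+24 = 53
QRY → DOK → NOR → LAR: 17+11+24 = 52
Cheapest is QRY → DOK → NOR → LAR at $52.

$52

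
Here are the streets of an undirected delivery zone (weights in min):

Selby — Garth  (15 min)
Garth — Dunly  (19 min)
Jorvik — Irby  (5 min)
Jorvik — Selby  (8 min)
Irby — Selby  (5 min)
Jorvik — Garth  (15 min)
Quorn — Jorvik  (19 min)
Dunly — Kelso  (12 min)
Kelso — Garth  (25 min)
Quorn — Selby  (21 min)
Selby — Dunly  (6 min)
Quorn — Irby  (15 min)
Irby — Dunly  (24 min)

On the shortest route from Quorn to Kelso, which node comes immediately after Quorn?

Enumerating some paths:
Quorn → Selby → Dunly → Kelso: 21+6+12 = 39
Quorn → Jorvik → Selby → Dunly → Kelso: 19+8+6+12 = 45
Quorn → Irby → Jorvik → Selby → Dunly → Kelso: 15+5+8+6+12 = 46
Quorn → Irby → Selby → Dunly → Kelso: 15+5+6+12 = 38
Cheapest is Quorn → Irby → Selby → Dunly → Kelso at 38 min.
So from Quorn the first move is to Irby.

Irby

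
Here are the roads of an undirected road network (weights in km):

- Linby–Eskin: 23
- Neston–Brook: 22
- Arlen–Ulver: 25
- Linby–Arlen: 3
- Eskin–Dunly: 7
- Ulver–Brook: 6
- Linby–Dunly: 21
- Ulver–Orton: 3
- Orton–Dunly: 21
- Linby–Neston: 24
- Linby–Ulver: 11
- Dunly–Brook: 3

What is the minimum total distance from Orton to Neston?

31 km

Enumerating some paths:
Orton–Dunly–Brook–Neston: 21+3+22 = 46
Orton–Ulver–Linby–Neston: 3+11+24 = 38
Orton–Ulver–Brook–Neston: 3+6+22 = 31
Cheapest is Orton–Ulver–Brook–Neston at 31 km.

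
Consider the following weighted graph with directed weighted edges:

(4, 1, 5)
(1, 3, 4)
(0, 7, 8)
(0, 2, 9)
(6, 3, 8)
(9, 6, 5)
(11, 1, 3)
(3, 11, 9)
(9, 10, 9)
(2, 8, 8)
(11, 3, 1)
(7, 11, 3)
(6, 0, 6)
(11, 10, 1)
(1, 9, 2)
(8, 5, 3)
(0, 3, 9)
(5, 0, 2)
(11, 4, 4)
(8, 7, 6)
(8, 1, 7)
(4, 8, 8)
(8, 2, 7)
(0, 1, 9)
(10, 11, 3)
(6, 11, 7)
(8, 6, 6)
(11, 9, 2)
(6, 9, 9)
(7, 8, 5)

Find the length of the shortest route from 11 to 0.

Candidate routes:
11–4–8–5–0: 4+8+3+2 = 17
11–9–6–0: 2+5+6 = 13
11–4–1–9–6–0: 4+5+2+5+6 = 22
11–1–9–6–0: 3+2+5+6 = 16
The minimum is 13 via 11–9–6–0.

13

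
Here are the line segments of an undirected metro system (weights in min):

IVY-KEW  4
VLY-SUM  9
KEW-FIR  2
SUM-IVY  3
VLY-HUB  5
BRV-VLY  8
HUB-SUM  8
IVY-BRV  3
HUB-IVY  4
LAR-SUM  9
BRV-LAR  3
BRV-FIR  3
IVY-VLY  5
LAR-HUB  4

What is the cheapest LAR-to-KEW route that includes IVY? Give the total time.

10 min

Shortest LAR→IVY: LAR → BRV → IVY = 6
Shortest IVY→KEW: IVY → KEW = 4
Total via IVY: 6 + 4 = 10 min.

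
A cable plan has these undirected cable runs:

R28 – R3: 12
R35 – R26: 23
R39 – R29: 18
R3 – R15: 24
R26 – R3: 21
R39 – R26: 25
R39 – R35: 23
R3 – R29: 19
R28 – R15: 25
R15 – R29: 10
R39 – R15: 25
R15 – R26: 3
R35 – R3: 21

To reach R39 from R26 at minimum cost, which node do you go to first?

R39

Enumerating some paths:
R26–R39: 25 = 25
R26–R15–R29–R39: 3+10+18 = 31
R26–R15–R39: 3+25 = 28
The minimum is 25 via R26–R39.
So from R26 the first move is to R39.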